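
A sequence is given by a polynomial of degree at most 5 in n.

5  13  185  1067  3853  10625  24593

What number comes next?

First differences: 8, 172, 882, 2786, 6772, 13968
Second differences: 164, 710, 1904, 3986, 7196
Third differences: 546, 1194, 2082, 3210
Fourth differences: 648, 888, 1128
Fifth differences: 240, 240
Fifth differences constant at 240.
1128 + 240 = 1368;  3210 + 1368 = 4578;  7196 + 4578 = 11774;  13968 + 11774 = 25742;  24593 + 25742 = 50335

50335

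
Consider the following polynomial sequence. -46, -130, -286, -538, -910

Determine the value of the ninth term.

-4078

D1: -84, -156, -252, -372
D2: -72, -96, -120
D3: -24, -24
The third differences are constant (-24).
-120 − 24 = -144;  -372 − 144 = -516;  -910 − 516 = -1426
-144 − 24 = -168;  -516 − 168 = -684;  -1426 − 684 = -2110
-168 − 24 = -192;  -684 − 192 = -876;  -2110 − 876 = -2986
-192 − 24 = -216;  -876 − 216 = -1092;  -2986 − 1092 = -4078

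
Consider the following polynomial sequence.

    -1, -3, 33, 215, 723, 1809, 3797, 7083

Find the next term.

-2, 36, 182, 508, 1086, 1988, 3286
38, 146, 326, 578, 902, 1298
108, 180, 252, 324, 396
72, 72, 72, 72
Fourth differences constant at 72.
396 + 72 = 468;  1298 + 468 = 1766;  3286 + 1766 = 5052;  7083 + 5052 = 12135

12135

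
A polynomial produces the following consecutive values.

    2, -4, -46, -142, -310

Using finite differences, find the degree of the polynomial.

3

-6, -42, -96, -168
-36, -54, -72
-18, -18
The third differences are constant, so the polynomial has degree 3.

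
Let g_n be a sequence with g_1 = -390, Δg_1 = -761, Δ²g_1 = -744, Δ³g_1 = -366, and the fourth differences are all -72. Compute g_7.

-24516

Build the table forward from the leading diagonal:
Fourth differences: -72  -72  -72  -72  -72  -72  -72
Third differences: -366  -438  -510  -582  -654  -726  -798
Second differences: -744  -1110  -1548  -2058  -2640  -3294  -4020
First differences: -761  -1505  -2615  -4163  -6221  -8861  -12155
g: -390  -1151  -2656  -5271  -9434  -15655  -24516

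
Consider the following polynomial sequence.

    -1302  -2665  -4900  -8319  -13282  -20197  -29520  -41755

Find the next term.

-1363, -2235, -3419, -4963, -6915, -9323, -12235
-872, -1184, -1544, -1952, -2408, -2912
-312, -360, -408, -456, -504
-48, -48, -48, -48
Constant fourth difference = -48, so extend:
-504 − 48 = -552;  -2912 − 552 = -3464;  -12235 − 3464 = -15699;  -41755 − 15699 = -57454

-57454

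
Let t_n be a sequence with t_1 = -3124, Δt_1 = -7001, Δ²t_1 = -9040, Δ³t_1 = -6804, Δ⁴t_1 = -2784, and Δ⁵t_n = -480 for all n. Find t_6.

-210969

Build the table forward from the leading diagonal:
D5: -480, -480, -480, -480, -480, -480
D4: -2784, -3264, -3744, -4224, -4704, -5184
D3: -6804, -9588, -12852, -16596, -20820, -25524
D2: -9040, -15844, -25432, -38284, -54880, -75700
D1: -7001, -16041, -31885, -57317, -95601, -150481
t: -3124, -10125, -26166, -58051, -115368, -210969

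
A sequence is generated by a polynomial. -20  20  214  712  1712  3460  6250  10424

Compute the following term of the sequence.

First differences: 40, 194, 498, 1000, 1748, 2790, 4174
Second differences: 154, 304, 502, 748, 1042, 1384
Third differences: 150, 198, 246, 294, 342
Fourth differences: 48, 48, 48, 48
The fourth differences are constant (48).
342 + 48 = 390;  1384 + 390 = 1774;  4174 + 1774 = 5948;  10424 + 5948 = 16372

16372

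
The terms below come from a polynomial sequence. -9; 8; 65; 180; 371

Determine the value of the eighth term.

Δ: 17  57  115  191
Δ²: 40  58  76
Δ³: 18  18
Constant third difference = 18, so extend:
76 + 18 = 94;  191 + 94 = 285;  371 + 285 = 656
94 + 18 = 112;  285 + 112 = 397;  656 + 397 = 1053
112 + 18 = 130;  397 + 130 = 527;  1053 + 527 = 1580

1580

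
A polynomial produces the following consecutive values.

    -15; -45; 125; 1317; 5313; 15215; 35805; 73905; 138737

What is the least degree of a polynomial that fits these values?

D1: -30, 170, 1192, 3996, 9902, 20590, 38100, 64832
D2: 200, 1022, 2804, 5906, 10688, 17510, 26732
D3: 822, 1782, 3102, 4782, 6822, 9222
D4: 960, 1320, 1680, 2040, 2400
D5: 360, 360, 360, 360
The fifth differences are constant, so the polynomial has degree 5.

5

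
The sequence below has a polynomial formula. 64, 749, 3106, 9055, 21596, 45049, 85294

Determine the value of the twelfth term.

883639

D1: 685 , 2357 , 5949 , 12541 , 23453 , 40245
D2: 1672 , 3592 , 6592 , 10912 , 16792
D3: 1920 , 3000 , 4320 , 5880
D4: 1080 , 1320 , 1560
D5: 240 , 240
The fifth differences are constant (240).
1560 + 240 = 1800;  5880 + 1800 = 7680;  16792 + 7680 = 24472;  40245 + 24472 = 64717;  85294 + 64717 = 150011
1800 + 240 = 2040;  7680 + 2040 = 9720;  24472 + 9720 = 34192;  64717 + 34192 = 98909;  150011 + 98909 = 248920
2040 + 240 = 2280;  9720 + 2280 = 12000;  34192 + 12000 = 46192;  98909 + 46192 = 145101;  248920 + 145101 = 394021
2280 + 240 = 2520;  12000 + 2520 = 14520;  46192 + 14520 = 60712;  145101 + 60712 = 205813;  394021 + 205813 = 599834
2520 + 240 = 2760;  14520 + 2760 = 17280;  60712 + 17280 = 77992;  205813 + 77992 = 283805;  599834 + 283805 = 883639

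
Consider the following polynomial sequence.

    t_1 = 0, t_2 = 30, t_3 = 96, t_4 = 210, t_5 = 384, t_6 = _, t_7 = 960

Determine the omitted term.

Using the first 5 terms:
First differences: 30, 66, 114, 174
Second differences: 36, 48, 60
Third differences: 12, 12
Constant third difference = 12.
Extend forward: 60 + 12 = 72;  174 + 72 = 246;  384 + 246 = 630

630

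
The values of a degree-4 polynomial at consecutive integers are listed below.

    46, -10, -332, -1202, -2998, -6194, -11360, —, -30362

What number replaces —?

-19162

Using the first 7 terms:
Δ: -56  -322  -870  -1796  -3196  -5166
Δ²: -266  -548  -926  -1400  -1970
Δ³: -282  -378  -474  -570
Δ⁴: -96  -96  -96
Constant fourth difference = -96.
Extend forward: -570 − 96 = -666;  -1970 − 666 = -2636;  -5166 − 2636 = -7802;  -11360 − 7802 = -19162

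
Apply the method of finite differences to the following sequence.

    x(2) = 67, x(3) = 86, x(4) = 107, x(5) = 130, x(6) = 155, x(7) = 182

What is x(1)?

Δ: 19  21  23  25  27
Δ²: 2  2  2  2
The second differences are constant at 2.
Work back: 19 − 2 = 17;  67 − 17 = 50

50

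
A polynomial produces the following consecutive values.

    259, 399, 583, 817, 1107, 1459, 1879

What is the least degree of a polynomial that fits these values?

3

140, 184, 234, 290, 352, 420
44, 50, 56, 62, 68
6, 6, 6, 6
The third differences are constant, so the polynomial has degree 3.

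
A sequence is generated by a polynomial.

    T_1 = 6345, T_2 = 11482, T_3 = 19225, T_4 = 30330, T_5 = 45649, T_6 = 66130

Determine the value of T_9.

169465

D1: 5137, 7743, 11105, 15319, 20481
D2: 2606, 3362, 4214, 5162
D3: 756, 852, 948
D4: 96, 96
The fourth differences are constant (96).
948 + 96 = 1044;  5162 + 1044 = 6206;  20481 + 6206 = 26687;  66130 + 26687 = 92817
1044 + 96 = 1140;  6206 + 1140 = 7346;  26687 + 7346 = 34033;  92817 + 34033 = 126850
1140 + 96 = 1236;  7346 + 1236 = 8582;  34033 + 8582 = 42615;  126850 + 42615 = 169465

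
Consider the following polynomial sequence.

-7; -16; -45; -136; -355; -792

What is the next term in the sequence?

D1: -9  -29  -91  -219  -437
D2: -20  -62  -128  -218
D3: -42  -66  -90
D4: -24  -24
Constant fourth difference = -24, so extend:
-90 − 24 = -114;  -218 − 114 = -332;  -437 − 332 = -769;  -792 − 769 = -1561

-1561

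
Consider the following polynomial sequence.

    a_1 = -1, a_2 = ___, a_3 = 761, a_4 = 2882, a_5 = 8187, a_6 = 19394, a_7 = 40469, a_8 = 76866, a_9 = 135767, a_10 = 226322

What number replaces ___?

Using the last 8 terms:
2121, 5305, 11207, 21075, 36397, 58901, 90555
3184, 5902, 9868, 15322, 22504, 31654
2718, 3966, 5454, 7182, 9150
1248, 1488, 1728, 1968
240, 240, 240
Constant fifth difference = 240.
Extend backward: 1248 − 240 = 1008;  2718 − 1008 = 1710;  3184 − 1710 = 1474;  2121 − 1474 = 647;  761 − 647 = 114

114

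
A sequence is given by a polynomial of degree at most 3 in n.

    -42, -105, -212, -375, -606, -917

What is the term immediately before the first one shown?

D1: -63  -107  -163  -231  -311
D2: -44  -56  -68  -80
D3: -12  -12  -12
The third differences are constant at -12.
Work back: -44 + 12 = -32;  -63 + 32 = -31;  -42 + 31 = -11

-11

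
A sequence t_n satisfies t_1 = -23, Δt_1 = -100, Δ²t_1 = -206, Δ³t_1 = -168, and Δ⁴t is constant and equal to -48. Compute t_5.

-2379

Build the table forward from the leading diagonal:
Δ⁴: -48, -48, -48, -48, -48
Δ³: -168, -216, -264, -312, -360
Δ²: -206, -374, -590, -854, -1166
Δ: -100, -306, -680, -1270, -2124
t: -23, -123, -429, -1109, -2379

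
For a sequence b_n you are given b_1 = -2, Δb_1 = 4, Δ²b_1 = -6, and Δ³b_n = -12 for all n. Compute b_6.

-162

Build the table forward from the leading diagonal:
Third differences: -12, -12, -12, -12, -12, -12
Second differences: -6, -18, -30, -42, -54, -66
First differences: 4, -2, -20, -50, -92, -146
b: -2, 2, 0, -20, -70, -162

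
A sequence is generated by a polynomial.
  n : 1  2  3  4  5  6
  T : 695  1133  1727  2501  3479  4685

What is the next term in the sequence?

438 , 594 , 774 , 978 , 1206
156 , 180 , 204 , 228
24 , 24 , 24
Constant third difference = 24, so extend:
228 + 24 = 252;  1206 + 252 = 1458;  4685 + 1458 = 6143

6143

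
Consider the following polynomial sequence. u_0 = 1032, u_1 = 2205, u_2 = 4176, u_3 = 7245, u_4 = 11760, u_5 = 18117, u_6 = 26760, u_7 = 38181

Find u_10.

94752

Δ: 1173, 1971, 3069, 4515, 6357, 8643, 11421
Δ²: 798, 1098, 1446, 1842, 2286, 2778
Δ³: 300, 348, 396, 444, 492
Δ⁴: 48, 48, 48, 48
Fourth differences constant at 48.
492 + 48 = 540;  2778 + 540 = 3318;  11421 + 3318 = 14739;  38181 + 14739 = 52920
540 + 48 = 588;  3318 + 588 = 3906;  14739 + 3906 = 18645;  52920 + 18645 = 71565
588 + 48 = 636;  3906 + 636 = 4542;  18645 + 4542 = 23187;  71565 + 23187 = 94752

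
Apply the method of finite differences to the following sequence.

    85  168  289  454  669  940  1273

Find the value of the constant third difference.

Δ: 83, 121, 165, 215, 271, 333
Δ²: 38, 44, 50, 56, 62
Δ³: 6, 6, 6, 6

6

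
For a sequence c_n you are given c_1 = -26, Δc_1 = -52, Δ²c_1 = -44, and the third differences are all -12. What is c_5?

-546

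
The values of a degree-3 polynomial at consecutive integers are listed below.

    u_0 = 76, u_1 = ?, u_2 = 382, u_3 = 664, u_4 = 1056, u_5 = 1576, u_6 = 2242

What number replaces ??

Using the last 5 terms:
First differences: 282, 392, 520, 666
Second differences: 110, 128, 146
Third differences: 18, 18
Constant third difference = 18.
Extend backward: 110 − 18 = 92;  282 − 92 = 190;  382 − 190 = 192

192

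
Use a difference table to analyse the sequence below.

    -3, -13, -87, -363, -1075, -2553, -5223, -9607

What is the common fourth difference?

-96

D1: -10, -74, -276, -712, -1478, -2670, -4384
D2: -64, -202, -436, -766, -1192, -1714
D3: -138, -234, -330, -426, -522
D4: -96, -96, -96, -96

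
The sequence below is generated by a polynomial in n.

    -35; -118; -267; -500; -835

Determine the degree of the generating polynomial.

3

D1: -83, -149, -233, -335
D2: -66, -84, -102
D3: -18, -18
The third differences are constant, so the polynomial has degree 3.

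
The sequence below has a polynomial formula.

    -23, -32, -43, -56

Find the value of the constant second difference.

First differences: -9, -11, -13
Second differences: -2, -2

-2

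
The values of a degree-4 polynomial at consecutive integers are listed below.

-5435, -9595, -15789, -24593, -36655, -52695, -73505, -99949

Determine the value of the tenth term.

-4160, -6194, -8804, -12062, -16040, -20810, -26444
-2034, -2610, -3258, -3978, -4770, -5634
-576, -648, -720, -792, -864
-72, -72, -72, -72
Constant fourth difference = -72, so extend:
-864 − 72 = -936;  -5634 − 936 = -6570;  -26444 − 6570 = -33014;  -99949 − 33014 = -132963
-936 − 72 = -1008;  -6570 − 1008 = -7578;  -33014 − 7578 = -40592;  -132963 − 40592 = -173555

-173555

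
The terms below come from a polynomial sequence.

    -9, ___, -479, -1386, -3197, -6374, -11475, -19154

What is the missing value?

-110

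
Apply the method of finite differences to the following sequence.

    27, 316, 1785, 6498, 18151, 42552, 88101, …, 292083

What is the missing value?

166270

Using the first 7 terms:
First differences: 289  1469  4713  11653  24401  45549
Second differences: 1180  3244  6940  12748  21148
Third differences: 2064  3696  5808  8400
Fourth differences: 1632  2112  2592
Fifth differences: 480  480
Constant fifth difference = 480.
Extend forward: 2592 + 480 = 3072;  8400 + 3072 = 11472;  21148 + 11472 = 32620;  45549 + 32620 = 78169;  88101 + 78169 = 166270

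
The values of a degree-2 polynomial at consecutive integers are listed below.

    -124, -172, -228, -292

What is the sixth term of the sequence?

-48  -56  -64
-8  -8
Second differences constant at -8.
-64 − 8 = -72;  -292 − 72 = -364
-72 − 8 = -80;  -364 − 80 = -444

-444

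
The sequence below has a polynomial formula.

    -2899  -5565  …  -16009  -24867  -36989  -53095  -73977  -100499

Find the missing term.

-9767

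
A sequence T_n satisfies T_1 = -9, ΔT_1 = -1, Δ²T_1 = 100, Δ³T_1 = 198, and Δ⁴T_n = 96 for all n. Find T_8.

Build the table forward from the leading diagonal:
Fourth differences: 96, 96, 96, 96, 96, 96, 96, 96
Third differences: 198, 294, 390, 486, 582, 678, 774, 870
Second differences: 100, 298, 592, 982, 1468, 2050, 2728, 3502
First differences: -1, 99, 397, 989, 1971, 3439, 5489, 8217
T: -9, -10, 89, 486, 1475, 3446, 6885, 12374

12374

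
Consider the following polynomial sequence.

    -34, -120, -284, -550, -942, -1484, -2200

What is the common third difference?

-24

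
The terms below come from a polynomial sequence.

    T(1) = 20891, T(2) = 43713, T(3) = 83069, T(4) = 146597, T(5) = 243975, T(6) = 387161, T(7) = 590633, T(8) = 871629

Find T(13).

4266239

D1: 22822, 39356, 63528, 97378, 143186, 203472, 280996
D2: 16534, 24172, 33850, 45808, 60286, 77524
D3: 7638, 9678, 11958, 14478, 17238
D4: 2040, 2280, 2520, 2760
D5: 240, 240, 240
Constant fifth difference = 240, so extend:
2760 + 240 = 3000;  17238 + 3000 = 20238;  77524 + 20238 = 97762;  280996 + 97762 = 378758;  871629 + 378758 = 1250387
3000 + 240 = 3240;  20238 + 3240 = 23478;  97762 + 23478 = 121240;  378758 + 121240 = 499998;  1250387 + 499998 = 1750385
3240 + 240 = 3480;  23478 + 3480 = 26958;  121240 + 26958 = 148198;  499998 + 148198 = 648196;  1750385 + 648196 = 2398581
3480 + 240 = 3720;  26958 + 3720 = 30678;  148198 + 30678 = 178876;  648196 + 178876 = 827072;  2398581 + 827072 = 3225653
3720 + 240 = 3960;  30678 + 3960 = 34638;  178876 + 34638 = 213514;  827072 + 213514 = 1040586;  3225653 + 1040586 = 4266239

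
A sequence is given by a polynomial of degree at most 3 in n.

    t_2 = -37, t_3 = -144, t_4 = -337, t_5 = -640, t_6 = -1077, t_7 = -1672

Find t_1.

-107  -193  -303  -437  -595
-86  -110  -134  -158
-24  -24  -24
The third differences are constant at -24.
Work back: -86 + 24 = -62;  -107 + 62 = -45;  -37 + 45 = 8

8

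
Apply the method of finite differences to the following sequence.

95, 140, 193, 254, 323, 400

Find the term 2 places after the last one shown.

First differences: 45  53  61  69  77
Second differences: 8  8  8  8
The second differences are constant (8).
77 + 8 = 85;  400 + 85 = 485
85 + 8 = 93;  485 + 93 = 578

578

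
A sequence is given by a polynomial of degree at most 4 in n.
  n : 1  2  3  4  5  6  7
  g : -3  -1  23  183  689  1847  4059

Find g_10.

22479

D1: 2  24  160  506  1158  2212
D2: 22  136  346  652  1054
D3: 114  210  306  402
D4: 96  96  96
The fourth differences are constant (96).
402 + 96 = 498;  1054 + 498 = 1552;  2212 + 1552 = 3764;  4059 + 3764 = 7823
498 + 96 = 594;  1552 + 594 = 2146;  3764 + 2146 = 5910;  7823 + 5910 = 13733
594 + 96 = 690;  2146 + 690 = 2836;  5910 + 2836 = 8746;  13733 + 8746 = 22479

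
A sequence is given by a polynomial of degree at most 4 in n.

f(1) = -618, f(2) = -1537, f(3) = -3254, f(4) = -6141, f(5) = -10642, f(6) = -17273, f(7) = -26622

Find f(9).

Δ: -919 , -1717 , -2887 , -4501 , -6631 , -9349
Δ²: -798 , -1170 , -1614 , -2130 , -2718
Δ³: -372 , -444 , -516 , -588
Δ⁴: -72 , -72 , -72
Constant fourth difference = -72, so extend:
-588 − 72 = -660;  -2718 − 660 = -3378;  -9349 − 3378 = -12727;  -26622 − 12727 = -39349
-660 − 72 = -732;  -3378 − 732 = -4110;  -12727 − 4110 = -16837;  -39349 − 16837 = -56186

-56186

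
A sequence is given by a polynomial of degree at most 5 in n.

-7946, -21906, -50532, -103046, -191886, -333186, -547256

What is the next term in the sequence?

-13960  -28626  -52514  -88840  -141300  -214070
-14666  -23888  -36326  -52460  -72770
-9222  -12438  -16134  -20310
-3216  -3696  -4176
-480  -480
Fifth differences constant at -480.
-4176 − 480 = -4656;  -20310 − 4656 = -24966;  -72770 − 24966 = -97736;  -214070 − 97736 = -311806;  -547256 − 311806 = -859062

-859062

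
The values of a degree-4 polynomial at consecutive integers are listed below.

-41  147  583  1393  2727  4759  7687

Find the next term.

11733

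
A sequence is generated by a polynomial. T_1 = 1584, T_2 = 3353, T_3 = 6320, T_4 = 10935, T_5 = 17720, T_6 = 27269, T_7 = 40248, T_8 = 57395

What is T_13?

First differences: 1769, 2967, 4615, 6785, 9549, 12979, 17147
Second differences: 1198, 1648, 2170, 2764, 3430, 4168
Third differences: 450, 522, 594, 666, 738
Fourth differences: 72, 72, 72, 72
Fourth differences constant at 72.
738 + 72 = 810;  4168 + 810 = 4978;  17147 + 4978 = 22125;  57395 + 22125 = 79520
810 + 72 = 882;  4978 + 882 = 5860;  22125 + 5860 = 27985;  79520 + 27985 = 107505
882 + 72 = 954;  5860 + 954 = 6814;  27985 + 6814 = 34799;  107505 + 34799 = 142304
954 + 72 = 1026;  6814 + 1026 = 7840;  34799 + 7840 = 42639;  142304 + 42639 = 184943
1026 + 72 = 1098;  7840 + 1098 = 8938;  42639 + 8938 = 51577;  184943 + 51577 = 236520

236520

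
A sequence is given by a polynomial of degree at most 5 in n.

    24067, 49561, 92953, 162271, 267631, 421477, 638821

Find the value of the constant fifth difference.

First differences: 25494, 43392, 69318, 105360, 153846, 217344
Second differences: 17898, 25926, 36042, 48486, 63498
Third differences: 8028, 10116, 12444, 15012
Fourth differences: 2088, 2328, 2568
Fifth differences: 240, 240

240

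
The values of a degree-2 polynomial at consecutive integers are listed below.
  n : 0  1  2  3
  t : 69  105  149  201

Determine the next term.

36  44  52
8  8
Second differences constant at 8.
52 + 8 = 60;  201 + 60 = 261

261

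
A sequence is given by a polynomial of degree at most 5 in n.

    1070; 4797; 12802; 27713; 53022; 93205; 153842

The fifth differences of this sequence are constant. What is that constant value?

D1: 3727, 8005, 14911, 25309, 40183, 60637
D2: 4278, 6906, 10398, 14874, 20454
D3: 2628, 3492, 4476, 5580
D4: 864, 984, 1104
D5: 120, 120

120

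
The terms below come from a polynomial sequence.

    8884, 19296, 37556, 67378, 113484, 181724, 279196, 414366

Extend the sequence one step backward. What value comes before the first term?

Δ: 10412  18260  29822  46106  68240  97472  135170
Δ²: 7848  11562  16284  22134  29232  37698
Δ³: 3714  4722  5850  7098  8466
Δ⁴: 1008  1128  1248  1368
Δ⁵: 120  120  120
The fifth differences are constant at 120.
Work back: 1008 − 120 = 888;  3714 − 888 = 2826;  7848 − 2826 = 5022;  10412 − 5022 = 5390;  8884 − 5390 = 3494

3494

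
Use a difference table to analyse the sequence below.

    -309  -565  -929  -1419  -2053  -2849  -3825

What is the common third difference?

-18

First differences: -256, -364, -490, -634, -796, -976
Second differences: -108, -126, -144, -162, -180
Third differences: -18, -18, -18, -18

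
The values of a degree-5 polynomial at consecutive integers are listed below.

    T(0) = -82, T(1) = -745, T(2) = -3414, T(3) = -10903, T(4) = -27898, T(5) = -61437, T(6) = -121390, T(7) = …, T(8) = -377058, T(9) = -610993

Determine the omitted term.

-220939

Using the first 7 terms:
First differences: -663  -2669  -7489  -16995  -33539  -59953
Second differences: -2006  -4820  -9506  -16544  -26414
Third differences: -2814  -4686  -7038  -9870
Fourth differences: -1872  -2352  -2832
Fifth differences: -480  -480
Constant fifth difference = -480.
Extend forward: -2832 − 480 = -3312;  -9870 − 3312 = -13182;  -26414 − 13182 = -39596;  -59953 − 39596 = -99549;  -121390 − 99549 = -220939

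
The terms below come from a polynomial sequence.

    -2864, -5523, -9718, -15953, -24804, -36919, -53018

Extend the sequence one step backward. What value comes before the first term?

-1309

-2659, -4195, -6235, -8851, -12115, -16099
-1536, -2040, -2616, -3264, -3984
-504, -576, -648, -720
-72, -72, -72
The fourth differences are constant at -72.
Work back: -504 + 72 = -432;  -1536 + 432 = -1104;  -2659 + 1104 = -1555;  -2864 + 1555 = -1309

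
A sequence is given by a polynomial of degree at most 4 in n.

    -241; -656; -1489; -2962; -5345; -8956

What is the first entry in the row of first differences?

-415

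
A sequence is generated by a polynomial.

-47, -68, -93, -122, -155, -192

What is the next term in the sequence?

-233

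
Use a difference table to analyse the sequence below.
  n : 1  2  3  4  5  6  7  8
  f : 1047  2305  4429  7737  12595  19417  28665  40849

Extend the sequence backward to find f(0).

385

1258, 2124, 3308, 4858, 6822, 9248, 12184
866, 1184, 1550, 1964, 2426, 2936
318, 366, 414, 462, 510
48, 48, 48, 48
The fourth differences are constant at 48.
Work back: 318 − 48 = 270;  866 − 270 = 596;  1258 − 596 = 662;  1047 − 662 = 385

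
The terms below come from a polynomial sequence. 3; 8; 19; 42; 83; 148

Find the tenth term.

768

First differences: 5, 11, 23, 41, 65
Second differences: 6, 12, 18, 24
Third differences: 6, 6, 6
The third differences are constant (6).
24 + 6 = 30;  65 + 30 = 95;  148 + 95 = 243
30 + 6 = 36;  95 + 36 = 131;  243 + 131 = 374
36 + 6 = 42;  131 + 42 = 173;  374 + 173 = 547
42 + 6 = 48;  173 + 48 = 221;  547 + 221 = 768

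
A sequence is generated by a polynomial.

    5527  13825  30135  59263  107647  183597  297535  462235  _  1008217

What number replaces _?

693063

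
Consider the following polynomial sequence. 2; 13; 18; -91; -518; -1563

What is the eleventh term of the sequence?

-33278

Δ: 11, 5, -109, -427, -1045
Δ²: -6, -114, -318, -618
Δ³: -108, -204, -300
Δ⁴: -96, -96
Constant fourth difference = -96, so extend:
-300 − 96 = -396;  -618 − 396 = -1014;  -1045 − 1014 = -2059;  -1563 − 2059 = -3622
-396 − 96 = -492;  -1014 − 492 = -1506;  -2059 − 1506 = -3565;  -3622 − 3565 = -7187
-492 − 96 = -588;  -1506 − 588 = -2094;  -3565 − 2094 = -5659;  -7187 − 5659 = -12846
-588 − 96 = -684;  -2094 − 684 = -2778;  -5659 − 2778 = -8437;  -12846 − 8437 = -21283
-684 − 96 = -780;  -2778 − 780 = -3558;  -8437 − 3558 = -11995;  -21283 − 11995 = -33278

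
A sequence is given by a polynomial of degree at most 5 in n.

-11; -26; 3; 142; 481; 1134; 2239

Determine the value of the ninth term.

D1: -15, 29, 139, 339, 653, 1105
D2: 44, 110, 200, 314, 452
D3: 66, 90, 114, 138
D4: 24, 24, 24
Constant fourth difference = 24, so extend:
138 + 24 = 162;  452 + 162 = 614;  1105 + 614 = 1719;  2239 + 1719 = 3958
162 + 24 = 186;  614 + 186 = 800;  1719 + 800 = 2519;  3958 + 2519 = 6477

6477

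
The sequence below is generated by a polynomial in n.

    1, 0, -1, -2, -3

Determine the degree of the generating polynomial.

Δ: -1, -1, -1, -1
The first differences are constant, so the polynomial has degree 1.

1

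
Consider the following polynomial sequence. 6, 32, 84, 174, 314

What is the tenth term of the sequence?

26 , 52 , 90 , 140
26 , 38 , 50
12 , 12
The third differences are constant (12).
50 + 12 = 62;  140 + 62 = 202;  314 + 202 = 516
62 + 12 = 74;  202 + 74 = 276;  516 + 276 = 792
74 + 12 = 86;  276 + 86 = 362;  792 + 362 = 1154
86 + 12 = 98;  362 + 98 = 460;  1154 + 460 = 1614
98 + 12 = 110;  460 + 110 = 570;  1614 + 570 = 2184

2184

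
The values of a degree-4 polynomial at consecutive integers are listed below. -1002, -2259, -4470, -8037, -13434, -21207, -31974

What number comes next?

Δ: -1257, -2211, -3567, -5397, -7773, -10767
Δ²: -954, -1356, -1830, -2376, -2994
Δ³: -402, -474, -546, -618
Δ⁴: -72, -72, -72
The fourth differences are constant (-72).
-618 − 72 = -690;  -2994 − 690 = -3684;  -10767 − 3684 = -14451;  -31974 − 14451 = -46425

-46425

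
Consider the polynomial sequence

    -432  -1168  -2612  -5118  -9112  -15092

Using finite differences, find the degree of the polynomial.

4

D1: -736, -1444, -2506, -3994, -5980
D2: -708, -1062, -1488, -1986
D3: -354, -426, -498
D4: -72, -72
The fourth differences are constant, so the polynomial has degree 4.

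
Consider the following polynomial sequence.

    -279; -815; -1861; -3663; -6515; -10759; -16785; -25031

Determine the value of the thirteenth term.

-536, -1046, -1802, -2852, -4244, -6026, -8246
-510, -756, -1050, -1392, -1782, -2220
-246, -294, -342, -390, -438
-48, -48, -48, -48
Fourth differences constant at -48.
-438 − 48 = -486;  -2220 − 486 = -2706;  -8246 − 2706 = -10952;  -25031 − 10952 = -35983
-486 − 48 = -534;  -2706 − 534 = -3240;  -10952 − 3240 = -14192;  -35983 − 14192 = -50175
-534 − 48 = -582;  -3240 − 582 = -3822;  -14192 − 3822 = -18014;  -50175 − 18014 = -68189
-582 − 48 = -630;  -3822 − 630 = -4452;  -18014 − 4452 = -22466;  -68189 − 22466 = -90655
-630 − 48 = -678;  -4452 − 678 = -5130;  -22466 − 5130 = -27596;  -90655 − 27596 = -118251

-118251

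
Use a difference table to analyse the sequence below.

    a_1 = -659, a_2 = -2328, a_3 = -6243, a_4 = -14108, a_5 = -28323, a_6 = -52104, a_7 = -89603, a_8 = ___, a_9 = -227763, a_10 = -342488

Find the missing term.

-146028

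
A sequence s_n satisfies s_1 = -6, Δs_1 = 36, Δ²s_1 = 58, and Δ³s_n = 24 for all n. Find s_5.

582

Build the table forward from the leading diagonal:
Third differences: 24, 24, 24, 24, 24
Second differences: 58, 82, 106, 130, 154
First differences: 36, 94, 176, 282, 412
s: -6, 30, 124, 300, 582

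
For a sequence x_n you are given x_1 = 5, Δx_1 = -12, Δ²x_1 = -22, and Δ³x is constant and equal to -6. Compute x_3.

Build the table forward from the leading diagonal:
Third differences: -6, -6, -6
Second differences: -22, -28, -34
First differences: -12, -34, -62
x: 5, -7, -41

-41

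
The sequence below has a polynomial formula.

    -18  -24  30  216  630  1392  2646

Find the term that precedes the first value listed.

-6, 54, 186, 414, 762, 1254
60, 132, 228, 348, 492
72, 96, 120, 144
24, 24, 24
The fourth differences are constant at 24.
Work back: 72 − 24 = 48;  60 − 48 = 12;  -6 − 12 = -18;  -18 + 18 = 0

0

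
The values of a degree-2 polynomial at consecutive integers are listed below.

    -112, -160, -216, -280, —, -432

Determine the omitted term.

-352

Using the first 4 terms:
First differences: -48, -56, -64
Second differences: -8, -8
Constant second difference = -8.
Extend forward: -64 − 8 = -72;  -280 − 72 = -352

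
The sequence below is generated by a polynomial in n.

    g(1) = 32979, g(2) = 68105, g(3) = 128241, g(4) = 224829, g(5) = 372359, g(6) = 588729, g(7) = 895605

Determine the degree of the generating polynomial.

5

First differences: 35126, 60136, 96588, 147530, 216370, 306876
Second differences: 25010, 36452, 50942, 68840, 90506
Third differences: 11442, 14490, 17898, 21666
Fourth differences: 3048, 3408, 3768
Fifth differences: 360, 360
The fifth differences are constant, so the polynomial has degree 5.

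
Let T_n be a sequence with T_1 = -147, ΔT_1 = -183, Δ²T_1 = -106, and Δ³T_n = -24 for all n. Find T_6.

-2362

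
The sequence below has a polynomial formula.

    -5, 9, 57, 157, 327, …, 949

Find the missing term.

585

Using the first 5 terms:
D1: 14, 48, 100, 170
D2: 34, 52, 70
D3: 18, 18
Constant third difference = 18.
Extend forward: 70 + 18 = 88;  170 + 88 = 258;  327 + 258 = 585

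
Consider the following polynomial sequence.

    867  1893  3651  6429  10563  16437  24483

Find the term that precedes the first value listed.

333

1026, 1758, 2778, 4134, 5874, 8046
732, 1020, 1356, 1740, 2172
288, 336, 384, 432
48, 48, 48
The fourth differences are constant at 48.
Work back: 288 − 48 = 240;  732 − 240 = 492;  1026 − 492 = 534;  867 − 534 = 333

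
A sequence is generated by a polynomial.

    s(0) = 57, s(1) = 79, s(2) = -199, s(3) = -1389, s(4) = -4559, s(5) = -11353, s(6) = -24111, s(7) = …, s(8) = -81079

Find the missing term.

Using the first 7 terms:
First differences: 22, -278, -1190, -3170, -6794, -12758
Second differences: -300, -912, -1980, -3624, -5964
Third differences: -612, -1068, -1644, -2340
Fourth differences: -456, -576, -696
Fifth differences: -120, -120
Constant fifth difference = -120.
Extend forward: -696 − 120 = -816;  -2340 − 816 = -3156;  -5964 − 3156 = -9120;  -12758 − 9120 = -21878;  -24111 − 21878 = -45989

-45989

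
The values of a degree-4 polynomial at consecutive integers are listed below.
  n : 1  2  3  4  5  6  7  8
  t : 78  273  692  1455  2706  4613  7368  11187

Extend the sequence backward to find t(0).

Δ: 195, 419, 763, 1251, 1907, 2755, 3819
Δ²: 224, 344, 488, 656, 848, 1064
Δ³: 120, 144, 168, 192, 216
Δ⁴: 24, 24, 24, 24
The fourth differences are constant at 24.
Work back: 120 − 24 = 96;  224 − 96 = 128;  195 − 128 = 67;  78 − 67 = 11

11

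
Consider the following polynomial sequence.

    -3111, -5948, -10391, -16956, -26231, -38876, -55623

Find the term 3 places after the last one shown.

D1: -2837, -4443, -6565, -9275, -12645, -16747
D2: -1606, -2122, -2710, -3370, -4102
D3: -516, -588, -660, -732
D4: -72, -72, -72
Fourth differences constant at -72.
-732 − 72 = -804;  -4102 − 804 = -4906;  -16747 − 4906 = -21653;  -55623 − 21653 = -77276
-804 − 72 = -876;  -4906 − 876 = -5782;  -21653 − 5782 = -27435;  -77276 − 27435 = -104711
-876 − 72 = -948;  -5782 − 948 = -6730;  -27435 − 6730 = -34165;  -104711 − 34165 = -138876

-138876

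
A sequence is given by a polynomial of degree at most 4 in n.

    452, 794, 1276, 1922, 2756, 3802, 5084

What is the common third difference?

24

First differences: 342, 482, 646, 834, 1046, 1282
Second differences: 140, 164, 188, 212, 236
Third differences: 24, 24, 24, 24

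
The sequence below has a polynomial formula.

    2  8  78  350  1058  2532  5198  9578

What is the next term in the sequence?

16290

Δ: 6, 70, 272, 708, 1474, 2666, 4380
Δ²: 64, 202, 436, 766, 1192, 1714
Δ³: 138, 234, 330, 426, 522
Δ⁴: 96, 96, 96, 96
Constant fourth difference = 96, so extend:
522 + 96 = 618;  1714 + 618 = 2332;  4380 + 2332 = 6712;  9578 + 6712 = 16290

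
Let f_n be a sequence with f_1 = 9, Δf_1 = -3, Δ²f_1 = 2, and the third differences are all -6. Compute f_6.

Build the table forward from the leading diagonal:
D3: -6  -6  -6  -6  -6  -6
D2: 2  -4  -10  -16  -22  -28
D1: -3  -1  -5  -15  -31  -53
f: 9  6  5  0  -15  -46

-46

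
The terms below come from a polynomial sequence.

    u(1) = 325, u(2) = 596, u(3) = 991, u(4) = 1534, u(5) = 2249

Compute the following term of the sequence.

3160

D1: 271, 395, 543, 715
D2: 124, 148, 172
D3: 24, 24
Third differences constant at 24.
172 + 24 = 196;  715 + 196 = 911;  2249 + 911 = 3160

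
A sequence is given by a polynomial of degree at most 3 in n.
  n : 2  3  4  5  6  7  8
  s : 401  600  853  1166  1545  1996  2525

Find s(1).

250

Δ: 199  253  313  379  451  529
Δ²: 54  60  66  72  78
Δ³: 6  6  6  6
The third differences are constant at 6.
Work back: 54 − 6 = 48;  199 − 48 = 151;  401 − 151 = 250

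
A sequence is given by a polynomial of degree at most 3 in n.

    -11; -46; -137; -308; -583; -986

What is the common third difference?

Δ: -35, -91, -171, -275, -403
Δ²: -56, -80, -104, -128
Δ³: -24, -24, -24

-24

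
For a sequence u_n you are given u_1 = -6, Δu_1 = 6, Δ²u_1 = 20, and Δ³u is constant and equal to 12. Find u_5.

186

Build the table forward from the leading diagonal:
Third differences: 12, 12, 12, 12, 12
Second differences: 20, 32, 44, 56, 68
First differences: 6, 26, 58, 102, 158
u: -6, 0, 26, 84, 186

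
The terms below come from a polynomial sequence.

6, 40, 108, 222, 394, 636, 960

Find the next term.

1378

Δ: 34, 68, 114, 172, 242, 324
Δ²: 34, 46, 58, 70, 82
Δ³: 12, 12, 12, 12
Third differences constant at 12.
82 + 12 = 94;  324 + 94 = 418;  960 + 418 = 1378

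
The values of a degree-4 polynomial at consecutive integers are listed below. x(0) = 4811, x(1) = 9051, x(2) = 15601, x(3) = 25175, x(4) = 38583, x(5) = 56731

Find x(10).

257001

Δ: 4240  6550  9574  13408  18148
Δ²: 2310  3024  3834  4740
Δ³: 714  810  906
Δ⁴: 96  96
Fourth differences constant at 96.
906 + 96 = 1002;  4740 + 1002 = 5742;  18148 + 5742 = 23890;  56731 + 23890 = 80621
1002 + 96 = 1098;  5742 + 1098 = 6840;  23890 + 6840 = 30730;  80621 + 30730 = 111351
1098 + 96 = 1194;  6840 + 1194 = 8034;  30730 + 8034 = 38764;  111351 + 38764 = 150115
1194 + 96 = 1290;  8034 + 1290 = 9324;  38764 + 9324 = 48088;  150115 + 48088 = 198203
1290 + 96 = 1386;  9324 + 1386 = 10710;  48088 + 10710 = 58798;  198203 + 58798 = 257001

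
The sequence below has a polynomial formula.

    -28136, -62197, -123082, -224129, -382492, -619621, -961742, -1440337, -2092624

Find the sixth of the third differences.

Δ: -34061, -60885, -101047, -158363, -237129, -342121, -478595, -652287
Δ²: -26824, -40162, -57316, -78766, -104992, -136474, -173692
Δ³: -13338, -17154, -21450, -26226, -31482, -37218
Δ⁴: -3816, -4296, -4776, -5256, -5736
Δ⁵: -480, -480, -480, -480

-37218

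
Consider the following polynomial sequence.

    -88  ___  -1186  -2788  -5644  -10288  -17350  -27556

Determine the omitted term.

-400

Using the last 6 terms:
-1602, -2856, -4644, -7062, -10206
-1254, -1788, -2418, -3144
-534, -630, -726
-96, -96
Constant fourth difference = -96.
Extend backward: -534 + 96 = -438;  -1254 + 438 = -816;  -1602 + 816 = -786;  -1186 + 786 = -400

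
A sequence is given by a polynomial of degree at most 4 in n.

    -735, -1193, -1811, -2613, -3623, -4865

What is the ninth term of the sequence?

-10223

Δ: -458  -618  -802  -1010  -1242
Δ²: -160  -184  -208  -232
Δ³: -24  -24  -24
The third differences are constant (-24).
-232 − 24 = -256;  -1242 − 256 = -1498;  -4865 − 1498 = -6363
-256 − 24 = -280;  -1498 − 280 = -1778;  -6363 − 1778 = -8141
-280 − 24 = -304;  -1778 − 304 = -2082;  -8141 − 2082 = -10223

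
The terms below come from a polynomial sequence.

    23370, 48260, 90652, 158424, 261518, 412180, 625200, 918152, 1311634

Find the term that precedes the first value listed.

9928

24890, 42392, 67772, 103094, 150662, 213020, 292952, 393482
17502, 25380, 35322, 47568, 62358, 79932, 100530
7878, 9942, 12246, 14790, 17574, 20598
2064, 2304, 2544, 2784, 3024
240, 240, 240, 240
The fifth differences are constant at 240.
Work back: 2064 − 240 = 1824;  7878 − 1824 = 6054;  17502 − 6054 = 11448;  24890 − 11448 = 13442;  23370 − 13442 = 9928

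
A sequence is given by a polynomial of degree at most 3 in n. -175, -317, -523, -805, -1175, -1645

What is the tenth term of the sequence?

-4765

First differences: -142, -206, -282, -370, -470
Second differences: -64, -76, -88, -100
Third differences: -12, -12, -12
Constant third difference = -12, so extend:
-100 − 12 = -112;  -470 − 112 = -582;  -1645 − 582 = -2227
-112 − 12 = -124;  -582 − 124 = -706;  -2227 − 706 = -2933
-124 − 12 = -136;  -706 − 136 = -842;  -2933 − 842 = -3775
-136 − 12 = -148;  -842 − 148 = -990;  -3775 − 990 = -4765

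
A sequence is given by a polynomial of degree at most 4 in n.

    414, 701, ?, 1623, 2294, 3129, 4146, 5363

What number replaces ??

1098

Using the last 5 terms:
D1: 671  835  1017  1217
D2: 164  182  200
D3: 18  18
Constant third difference = 18.
Extend backward: 164 − 18 = 146;  671 − 146 = 525;  1623 − 525 = 1098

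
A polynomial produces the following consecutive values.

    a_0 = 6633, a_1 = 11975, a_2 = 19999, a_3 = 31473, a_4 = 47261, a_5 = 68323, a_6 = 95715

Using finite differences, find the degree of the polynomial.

4

First differences: 5342, 8024, 11474, 15788, 21062, 27392
Second differences: 2682, 3450, 4314, 5274, 6330
Third differences: 768, 864, 960, 1056
Fourth differences: 96, 96, 96
The fourth differences are constant, so the polynomial has degree 4.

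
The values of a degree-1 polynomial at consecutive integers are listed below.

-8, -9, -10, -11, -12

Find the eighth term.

-15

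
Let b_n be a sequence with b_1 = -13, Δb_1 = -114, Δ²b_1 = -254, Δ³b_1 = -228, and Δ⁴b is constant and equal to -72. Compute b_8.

-16645

Build the table forward from the leading diagonal:
Fourth differences: -72, -72, -72, -72, -72, -72, -72, -72
Third differences: -228, -300, -372, -444, -516, -588, -660, -732
Second differences: -254, -482, -782, -1154, -1598, -2114, -2702, -3362
First differences: -114, -368, -850, -1632, -2786, -4384, -6498, -9200
b: -13, -127, -495, -1345, -2977, -5763, -10147, -16645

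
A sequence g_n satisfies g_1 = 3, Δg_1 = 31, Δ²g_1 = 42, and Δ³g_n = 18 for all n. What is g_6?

758

Build the table forward from the leading diagonal:
Δ³: 18, 18, 18, 18, 18, 18
Δ²: 42, 60, 78, 96, 114, 132
Δ: 31, 73, 133, 211, 307, 421
g: 3, 34, 107, 240, 451, 758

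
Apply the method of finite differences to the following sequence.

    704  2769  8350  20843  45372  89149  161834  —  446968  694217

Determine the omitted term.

Using the first 7 terms:
2065, 5581, 12493, 24529, 43777, 72685
3516, 6912, 12036, 19248, 28908
3396, 5124, 7212, 9660
1728, 2088, 2448
360, 360
Constant fifth difference = 360.
Extend forward: 2448 + 360 = 2808;  9660 + 2808 = 12468;  28908 + 12468 = 41376;  72685 + 41376 = 114061;  161834 + 114061 = 275895

275895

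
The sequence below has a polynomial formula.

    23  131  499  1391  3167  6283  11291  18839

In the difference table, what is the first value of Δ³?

First differences: 108, 368, 892, 1776, 3116, 5008, 7548
Second differences: 260, 524, 884, 1340, 1892, 2540
Third differences: 264, 360, 456, 552, 648
Fourth differences: 96, 96, 96, 96

264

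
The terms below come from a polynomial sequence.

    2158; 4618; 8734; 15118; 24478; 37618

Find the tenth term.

147418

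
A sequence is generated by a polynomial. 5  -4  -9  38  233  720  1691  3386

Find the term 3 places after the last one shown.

15935

Δ: -9 , -5 , 47 , 195 , 487 , 971 , 1695
Δ²: 4 , 52 , 148 , 292 , 484 , 724
Δ³: 48 , 96 , 144 , 192 , 240
Δ⁴: 48 , 48 , 48 , 48
Constant fourth difference = 48, so extend:
240 + 48 = 288;  724 + 288 = 1012;  1695 + 1012 = 2707;  3386 + 2707 = 6093
288 + 48 = 336;  1012 + 336 = 1348;  2707 + 1348 = 4055;  6093 + 4055 = 10148
336 + 48 = 384;  1348 + 384 = 1732;  4055 + 1732 = 5787;  10148 + 5787 = 15935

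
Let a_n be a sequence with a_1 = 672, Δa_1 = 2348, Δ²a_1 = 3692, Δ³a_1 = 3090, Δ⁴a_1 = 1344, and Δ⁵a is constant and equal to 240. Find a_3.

9060

Build the table forward from the leading diagonal:
Fifth differences: 240  240  240
Fourth differences: 1344  1584  1824
Third differences: 3090  4434  6018
Second differences: 3692  6782  11216
First differences: 2348  6040  12822
a: 672  3020  9060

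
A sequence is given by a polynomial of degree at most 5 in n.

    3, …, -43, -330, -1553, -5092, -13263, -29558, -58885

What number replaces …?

-8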